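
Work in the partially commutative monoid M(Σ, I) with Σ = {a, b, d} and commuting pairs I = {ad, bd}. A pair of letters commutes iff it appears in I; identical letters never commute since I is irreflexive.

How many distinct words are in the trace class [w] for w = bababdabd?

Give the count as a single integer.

piece 0:b — minimal
piece 1:a rests on {0:b}
piece 2:b rests on {1:a}
piece 3:a rests on {2:b}
piece 4:b rests on {3:a}
piece 5:d — minimal
piece 6:a rests on {4:b}
piece 7:b rests on {6:a}
piece 8:d rests on {5:d}
minimal pieces: {0:b, 5:d}
ways to finish when only these pieces remain (= sum over removing one remaining piece with nothing left below it):
  1 left: {7}→1  {8}→1
  2 left: {5,8}→1  {6,7}→1  {7,8}→2
  3 left: {4,6,7}→1  {5,7,8}→3  {6,7,8}→3
  4 left: {3,4,6,7}→1  {4,6,7,8}→4  {5,6,7,8}→6
  5 left: {2,3,4,6,7}→1  {3,4,6,7,8}→5  {4,5,6,7,8}→10
  6 left: {1,2,3,4,6,7}→1  {2,3,4,6,7,8}→6  {3,4,5,6,7,8}→15
  7 left: {0,1,2,3,4,6,7}→1  {1,2,3,4,6,7,8}→7  {2,3,4,5,6,7,8}→21
  placing 0:b first → 28 extensions
  placing 5:d first → 8 extensions
total linear extensions = 36

36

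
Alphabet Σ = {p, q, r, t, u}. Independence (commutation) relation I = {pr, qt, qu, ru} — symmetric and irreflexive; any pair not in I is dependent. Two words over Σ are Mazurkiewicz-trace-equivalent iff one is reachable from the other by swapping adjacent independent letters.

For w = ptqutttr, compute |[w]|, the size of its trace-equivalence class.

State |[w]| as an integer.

6

piece 0:p — minimal
piece 1:t rests on {0:p}
piece 2:q rests on {0:p}
piece 3:u rests on {1:t}
piece 4:t rests on {3:u}
piece 5:t rests on {4:t}
piece 6:t rests on {5:t}
piece 7:r rests on {2:q, 6:t}
minimal pieces: {0:p}
ways to finish when only these pieces remain (= sum over removing one remaining piece with nothing left below it):
  1 left: {7}→1
  2 left: {2,7}→1  {6,7}→1
  3 left: {2,6,7}→2  {5,6,7}→1
  4 left: {2,5,6,7}→3  {4,5,6,7}→1
  5 left: {2,4,5,6,7}→4  {3,4,5,6,7}→1
  6 left: {1,3,4,5,6,7}→1  {2,3,4,5,6,7}→5
  placing 0:p first → 6 extensions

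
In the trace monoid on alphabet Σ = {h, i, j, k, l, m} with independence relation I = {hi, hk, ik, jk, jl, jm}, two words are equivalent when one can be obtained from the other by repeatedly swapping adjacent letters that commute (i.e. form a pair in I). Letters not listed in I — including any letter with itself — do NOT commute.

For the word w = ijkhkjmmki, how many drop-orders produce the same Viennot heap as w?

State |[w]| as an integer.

80

#0=i has no predecessor
#1=j depends on [0:i]
#2=k has no predecessor
#3=h depends on [1:j]
#4=k depends on [2:k]
#5=j depends on [3:h]
#6=m depends on [3:h, 4:k]
#7=m depends on [6:m]
#8=k depends on [7:m]
#9=i depends on [5:j, 7:m]
sources: [0:i, 2:k]
N(rest) = Σ N(rest − s) over sources s of rest; N(one piece) = 1:
  size 1 → [8]=1  [9]=1
  size 2 → [5,9]=1  [8,9]=2
  size 3 → [5,8,9]=3  [7,8,9]=2
  size 4 → [5,7,8,9]=5  [6,7,8,9]=2
  size 5 → [4,6,7,8,9]=2  [5,6,7,8,9]=7
  size 6 → [2,4,6,7,8,9]=2  [3,5,6,7,8,9]=7  [4,5,6,7,8,9]=9
  size 7 → [1,3,5,6,7,8,9]=7  [2,4,5,6,7,8,9]=11  [3,4,5,6,7,8,9]=16
  size 8 → [0,1,3,5,6,7,8,9]=7  [1,3,4,5,6,7,8,9]=23  [2,3,4,5,6,7,8,9]=27
  first=0(i) contributes 50
  first=2(k) contributes 30
|[w]| = 80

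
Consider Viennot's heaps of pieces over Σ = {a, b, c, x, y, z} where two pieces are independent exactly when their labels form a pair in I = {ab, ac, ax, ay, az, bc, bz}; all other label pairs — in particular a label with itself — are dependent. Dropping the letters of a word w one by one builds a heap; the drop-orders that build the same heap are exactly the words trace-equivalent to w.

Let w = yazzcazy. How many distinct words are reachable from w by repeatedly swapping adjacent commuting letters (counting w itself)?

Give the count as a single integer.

drop 0:y onto floor
drop 1:a onto floor
drop 2:z onto {0:y}
drop 3:z onto {2:z}
drop 4:c onto {3:z}
drop 5:a onto {1:a}
drop 6:z onto {4:c}
drop 7:y onto {6:z}
ground layer = {0:y, 1:a}
drop-orders for the pieces not yet dropped (sum over which currently-grounded one goes next):
  1 to go: {5} 1  {7} 1
  2 to go: {1,5} 1  {5,7} 2  {6,7} 1
  3 to go: {1,5,7} 3  {4,6,7} 1  {5,6,7} 3
  4 to go: {1,5,6,7} 6  {3,4,6,7} 1  {4,5,6,7} 4
  5 to go: {1,4,5,6,7} 10  {2,3,4,6,7} 1  {3,4,5,6,7} 5
  6 to go: {0,2,3,4,6,7} 1  {1,3,4,5,6,7} 15  {2,3,4,5,6,7} 6
  if 0:y drops first: 21 orders
  if 1:a drops first: 7 orders
heap linearizations: 28

28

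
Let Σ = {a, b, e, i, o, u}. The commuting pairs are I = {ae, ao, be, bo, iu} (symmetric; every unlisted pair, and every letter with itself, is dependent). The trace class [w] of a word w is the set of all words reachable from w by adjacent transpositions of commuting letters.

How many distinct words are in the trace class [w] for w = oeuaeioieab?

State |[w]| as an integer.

piece 0:o — minimal
piece 1:e rests on {0:o}
piece 2:u rests on {1:e}
piece 3:a rests on {2:u}
piece 4:e rests on {2:u}
piece 5:i rests on {3:a, 4:e}
piece 6:o rests on {5:i}
piece 7:i rests on {6:o}
piece 8:e rests on {7:i}
piece 9:a rests on {7:i}
piece 10:b rests on {9:a}
minimal pieces: {0:o}
ways to finish when only these pieces remain (= sum over removing one remaining piece with nothing left below it):
  1 left: {8}→1  {10}→1
  2 left: {8,10}→2  {9,10}→1
  3 left: {8,9,10}→3
  4 left: {7,8,9,10}→3
  5 left: {6,7,8,9,10}→3
  6 left: {5,6,7,8,9,10}→3
  7 left: {3,5,6,7,8,9,10}→3  {4,5,6,7,8,9,10}→3
  8 left: {3,4,5,6,7,8,9,10}→6
  9 left: {2,3,4,5,6,7,8,9,10}→6
  placing 0:o first → 6 extensions

6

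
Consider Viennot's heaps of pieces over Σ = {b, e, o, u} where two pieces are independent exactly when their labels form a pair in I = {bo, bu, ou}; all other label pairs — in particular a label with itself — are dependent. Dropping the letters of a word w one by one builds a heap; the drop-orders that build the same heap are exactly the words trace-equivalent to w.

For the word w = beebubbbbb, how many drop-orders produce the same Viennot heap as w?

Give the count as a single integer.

7

piece 0:b — minimal
piece 1:e rests on {0:b}
piece 2:e rests on {1:e}
piece 3:b rests on {2:e}
piece 4:u rests on {2:e}
piece 5:b rests on {3:b}
piece 6:b rests on {5:b}
piece 7:b rests on {6:b}
piece 8:b rests on {7:b}
piece 9:b rests on {8:b}
minimal pieces: {0:b}
ways to finish when only these pieces remain (= sum over removing one remaining piece with nothing left below it):
  1 left: {4}→1  {9}→1
  2 left: {4,9}→2  {8,9}→1
  3 left: {4,8,9}→3  {7,8,9}→1
  4 left: {4,7,8,9}→4  {6,7,8,9}→1
  5 left: {4,6,7,8,9}→5  {5,6,7,8,9}→1
  6 left: {3,5,6,7,8,9}→1  {4,5,6,7,8,9}→6
  7 left: {3,4,5,6,7,8,9}→7
  8 left: {2,3,4,5,6,7,8,9}→7
  placing 0:b first → 7 extensions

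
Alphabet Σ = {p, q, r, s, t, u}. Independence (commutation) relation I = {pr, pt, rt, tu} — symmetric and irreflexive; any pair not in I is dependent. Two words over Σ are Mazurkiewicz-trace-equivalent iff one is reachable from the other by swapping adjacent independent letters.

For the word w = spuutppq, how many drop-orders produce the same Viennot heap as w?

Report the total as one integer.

drop 0:s onto floor
drop 1:p onto {0:s}
drop 2:u onto {1:p}
drop 3:u onto {2:u}
drop 4:t onto {0:s}
drop 5:p onto {3:u}
drop 6:p onto {5:p}
drop 7:q onto {4:t, 6:p}
ground layer = {0:s}
drop-orders for the pieces not yet dropped (sum over which currently-grounded one goes next):
  1 to go: {7} 1
  2 to go: {4,7} 1  {6,7} 1
  3 to go: {4,6,7} 2  {5,6,7} 1
  4 to go: {3,5,6,7} 1  {4,5,6,7} 3
  5 to go: {2,3,5,6,7} 1  {3,4,5,6,7} 4
  6 to go: {1,2,3,5,6,7} 1  {2,3,4,5,6,7} 5
  if 0:s drops first: 6 orders

6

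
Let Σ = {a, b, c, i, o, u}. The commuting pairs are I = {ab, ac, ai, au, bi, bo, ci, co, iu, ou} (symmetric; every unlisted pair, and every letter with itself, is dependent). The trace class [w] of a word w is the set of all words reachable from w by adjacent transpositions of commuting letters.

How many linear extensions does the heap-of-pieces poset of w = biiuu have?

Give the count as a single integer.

drop 0:b onto floor
drop 1:i onto floor
drop 2:i onto {1:i}
drop 3:u onto {0:b}
drop 4:u onto {3:u}
ground layer = {0:b, 1:i}
drop-orders for the pieces not yet dropped (sum over which currently-grounded one goes next):
  1 to go: {2} 1  {4} 1
  2 to go: {1,2} 1  {2,4} 2  {3,4} 1
  3 to go: {0,3,4} 1  {1,2,4} 3  {2,3,4} 3
  if 0:b drops first: 6 orders
  if 1:i drops first: 4 orders
heap linearizations: 10

10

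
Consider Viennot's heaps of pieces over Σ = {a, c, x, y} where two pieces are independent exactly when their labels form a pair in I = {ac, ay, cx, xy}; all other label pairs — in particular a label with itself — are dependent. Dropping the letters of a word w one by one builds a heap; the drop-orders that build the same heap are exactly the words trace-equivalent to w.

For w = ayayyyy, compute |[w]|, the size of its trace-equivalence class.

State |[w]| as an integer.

piece 0:a — minimal
piece 1:y — minimal
piece 2:a rests on {0:a}
piece 3:y rests on {1:y}
piece 4:y rests on {3:y}
piece 5:y rests on {4:y}
piece 6:y rests on {5:y}
minimal pieces: {0:a, 1:y}
ways to finish when only these pieces remain (= sum over removing one remaining piece with nothing left below it):
  1 left: {2}→1  {6}→1
  2 left: {0,2}→1  {2,6}→2  {5,6}→1
  3 left: {0,2,6}→3  {2,5,6}→3  {4,5,6}→1
  4 left: {0,2,5,6}→6  {2,4,5,6}→4  {3,4,5,6}→1
  5 left: {0,2,4,5,6}→10  {1,3,4,5,6}→1  {2,3,4,5,6}→5
  placing 0:a first → 6 extensions
  placing 1:y first → 15 extensions
total linear extensions = 21

21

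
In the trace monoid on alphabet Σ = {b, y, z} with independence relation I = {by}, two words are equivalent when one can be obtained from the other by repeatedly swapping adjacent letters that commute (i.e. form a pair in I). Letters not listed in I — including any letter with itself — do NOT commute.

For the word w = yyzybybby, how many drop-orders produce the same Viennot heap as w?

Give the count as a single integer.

#0=y has no predecessor
#1=y depends on [0:y]
#2=z depends on [1:y]
#3=y depends on [2:z]
#4=b depends on [2:z]
#5=y depends on [3:y]
#6=b depends on [4:b]
#7=b depends on [6:b]
#8=y depends on [5:y]
sources: [0:y]
N(rest) = Σ N(rest − s) over sources s of rest; N(one piece) = 1:
  size 1 → [7]=1  [8]=1
  size 2 → [5,8]=1  [6,7]=1  [7,8]=2
  size 3 → [3,5,8]=1  [4,6,7]=1  [5,7,8]=3  [6,7,8]=3
  size 4 → [3,5,7,8]=4  [4,6,7,8]=4  [5,6,7,8]=6
  size 5 → [3,5,6,7,8]=10  [4,5,6,7,8]=10
  size 6 → [3,4,5,6,7,8]=20
  size 7 → [2,3,4,5,6,7,8]=20
  first=0(y) contributes 20

20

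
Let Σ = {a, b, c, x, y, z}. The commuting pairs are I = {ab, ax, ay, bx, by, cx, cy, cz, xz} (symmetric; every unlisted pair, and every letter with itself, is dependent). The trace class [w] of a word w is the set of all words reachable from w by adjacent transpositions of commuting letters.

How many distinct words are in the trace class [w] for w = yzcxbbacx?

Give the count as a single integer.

231

piece 0:y — minimal
piece 1:z rests on {0:y}
piece 2:c — minimal
piece 3:x rests on {0:y}
piece 4:b rests on {1:z, 2:c}
piece 5:b rests on {4:b}
piece 6:a rests on {1:z, 2:c}
piece 7:c rests on {5:b, 6:a}
piece 8:x rests on {3:x}
minimal pieces: {0:y, 2:c}
ways to finish when only these pieces remain (= sum over removing one remaining piece with nothing left below it):
  1 left: {7}→1  {8}→1
  2 left: {3,8}→1  {5,7}→1  {6,7}→1  {7,8}→2
  3 left: {3,7,8}→3  {4,5,7}→1  {5,6,7}→2  {5,7,8}→3  {6,7,8}→3
  4 left: {3,5,7,8}→6  {3,6,7,8}→6  {4,5,6,7}→3  {4,5,7,8}→4  {5,6,7,8}→8
  5 left: {1,4,5,6,7}→3  {2,4,5,6,7}→3  {3,4,5,7,8}→10  {3,5,6,7,8}→20  {4,5,6,7,8}→15
  6 left: {1,2,4,5,6,7}→6  {1,4,5,6,7,8}→18  {2,4,5,6,7,8}→18  {3,4,5,6,7,8}→45
  7 left: {1,2,4,5,6,7,8}→42  {1,3,4,5,6,7,8}→63  {2,3,4,5,6,7,8}→63
  placing 0:y first → 168 extensions
  placing 2:c first → 63 extensions
total linear extensions = 231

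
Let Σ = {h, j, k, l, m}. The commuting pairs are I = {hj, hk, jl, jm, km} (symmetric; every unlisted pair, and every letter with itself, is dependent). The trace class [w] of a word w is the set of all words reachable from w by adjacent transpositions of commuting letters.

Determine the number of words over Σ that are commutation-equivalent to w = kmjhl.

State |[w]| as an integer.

piece 0:k — minimal
piece 1:m — minimal
piece 2:j rests on {0:k}
piece 3:h rests on {1:m}
piece 4:l rests on {0:k, 3:h}
minimal pieces: {0:k, 1:m}
ways to finish when only these pieces remain (= sum over removing one remaining piece with nothing left below it):
  1 left: {2}→1  {4}→1
  2 left: {2,4}→2  {3,4}→1
  3 left: {0,2,4}→2  {1,3,4}→1  {2,3,4}→3
  placing 0:k first → 4 extensions
  placing 1:m first → 5 extensions
total linear extensions = 9

9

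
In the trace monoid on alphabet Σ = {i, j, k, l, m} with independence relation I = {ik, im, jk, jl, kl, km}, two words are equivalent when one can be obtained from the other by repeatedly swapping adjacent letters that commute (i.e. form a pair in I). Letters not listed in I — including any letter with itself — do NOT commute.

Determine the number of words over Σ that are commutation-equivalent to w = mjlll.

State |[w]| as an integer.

4

drop 0:m onto floor
drop 1:j onto {0:m}
drop 2:l onto {0:m}
drop 3:l onto {2:l}
drop 4:l onto {3:l}
ground layer = {0:m}
drop-orders for the pieces not yet dropped (sum over which currently-grounded one goes next):
  1 to go: {1} 1  {4} 1
  2 to go: {1,4} 2  {3,4} 1
  3 to go: {1,3,4} 3  {2,3,4} 1
  if 0:m drops first: 4 orders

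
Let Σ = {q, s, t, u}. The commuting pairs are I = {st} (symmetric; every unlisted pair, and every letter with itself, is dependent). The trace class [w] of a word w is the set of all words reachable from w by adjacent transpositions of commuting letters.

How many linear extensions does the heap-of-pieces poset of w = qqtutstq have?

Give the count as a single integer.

piece 0:q — minimal
piece 1:q rests on {0:q}
piece 2:t rests on {1:q}
piece 3:u rests on {2:t}
piece 4:t rests on {3:u}
piece 5:s rests on {3:u}
piece 6:t rests on {4:t}
piece 7:q rests on {5:s, 6:t}
minimal pieces: {0:q}
ways to finish when only these pieces remain (= sum over removing one remaining piece with nothing left below it):
  1 left: {7}→1
  2 left: {5,7}→1  {6,7}→1
  3 left: {4,6,7}→1  {5,6,7}→2
  4 left: {4,5,6,7}→3
  5 left: {3,4,5,6,7}→3
  6 left: {2,3,4,5,6,7}→3
  placing 0:q first → 3 extensions

3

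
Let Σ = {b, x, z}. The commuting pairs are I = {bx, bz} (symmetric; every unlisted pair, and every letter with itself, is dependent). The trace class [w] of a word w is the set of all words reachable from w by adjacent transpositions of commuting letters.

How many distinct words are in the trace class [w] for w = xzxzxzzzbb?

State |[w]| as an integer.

45

#0=x has no predecessor
#1=z depends on [0:x]
#2=x depends on [1:z]
#3=z depends on [2:x]
#4=x depends on [3:z]
#5=z depends on [4:x]
#6=z depends on [5:z]
#7=z depends on [6:z]
#8=b has no predecessor
#9=b depends on [8:b]
sources: [0:x, 8:b]
N(rest) = Σ N(rest − s) over sources s of rest; N(one piece) = 1:
  size 1 → [7]=1  [9]=1
  size 2 → [6,7]=1  [7,9]=2  [8,9]=1
  size 3 → [5,6,7]=1  [6,7,9]=3  [7,8,9]=3
  size 4 → [4,5,6,7]=1  [5,6,7,9]=4  [6,7,8,9]=6
  size 5 → [3,4,5,6,7]=1  [4,5,6,7,9]=5  [5,6,7,8,9]=10
  size 6 → [2,3,4,5,6,7]=1  [3,4,5,6,7,9]=6  [4,5,6,7,8,9]=15
  size 7 → [1,2,3,4,5,6,7]=1  [2,3,4,5,6,7,9]=7  [3,4,5,6,7,8,9]=21
  size 8 → [0,1,2,3,4,5,6,7]=1  [1,2,3,4,5,6,7,9]=8  [2,3,4,5,6,7,8,9]=28
  first=0(x) contributes 36
  first=8(b) contributes 9
|[w]| = 45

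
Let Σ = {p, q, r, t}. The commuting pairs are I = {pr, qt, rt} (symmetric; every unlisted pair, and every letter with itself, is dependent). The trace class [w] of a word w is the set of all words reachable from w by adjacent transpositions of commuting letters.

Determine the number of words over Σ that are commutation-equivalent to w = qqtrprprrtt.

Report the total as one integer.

266

piece 0:q — minimal
piece 1:q rests on {0:q}
piece 2:t — minimal
piece 3:r rests on {1:q}
piece 4:p rests on {1:q, 2:t}
piece 5:r rests on {3:r}
piece 6:p rests on {4:p}
piece 7:r rests on {5:r}
piece 8:r rests on {7:r}
piece 9:t rests on {6:p}
piece 10:t rests on {9:t}
minimal pieces: {0:q, 2:t}
ways to finish when only these pieces remain (= sum over removing one remaining piece with nothing left below it):
  1 left: {8}→1  {10}→1
  2 left: {7,8}→1  {8,10}→2  {9,10}→1
  3 left: {5,7,8}→1  {6,9,10}→1  {7,8,10}→3  {8,9,10}→3
  4 left: {3,5,7,8}→1  {4,6,9,10}→1  {5,7,8,10}→4  {6,8,9,10}→4  {7,8,9,10}→6
  5 left: {2,4,6,9,10}→1  {3,5,7,8,10}→5  {4,6,8,9,10}→5  {5,7,8,9,10}→10  {6,7,8,9,10}→10
  6 left: {2,4,6,8,9,10}→6  {3,5,7,8,9,10}→15  {4,6,7,8,9,10}→15  {5,6,7,8,9,10}→20
  7 left: {2,4,6,7,8,9,10}→21  {3,5,6,7,8,9,10}→35  {4,5,6,7,8,9,10}→35
  8 left: {2,4,5,6,7,8,9,10}→56  {3,4,5,6,7,8,9,10}→70
  9 left: {1,3,4,5,6,7,8,9,10}→70  {2,3,4,5,6,7,8,9,10}→126
  placing 0:q first → 196 extensions
  placing 2:t first → 70 extensions
total linear extensions = 266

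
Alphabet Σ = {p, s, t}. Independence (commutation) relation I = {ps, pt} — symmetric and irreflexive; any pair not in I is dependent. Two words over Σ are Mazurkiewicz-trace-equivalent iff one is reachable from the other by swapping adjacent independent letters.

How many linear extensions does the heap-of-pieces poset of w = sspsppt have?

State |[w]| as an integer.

drop 0:s onto floor
drop 1:s onto {0:s}
drop 2:p onto floor
drop 3:s onto {1:s}
drop 4:p onto {2:p}
drop 5:p onto {4:p}
drop 6:t onto {3:s}
ground layer = {0:s, 2:p}
drop-orders for the pieces not yet dropped (sum over which currently-grounded one goes next):
  1 to go: {5} 1  {6} 1
  2 to go: {3,6} 1  {4,5} 1  {5,6} 2
  3 to go: {1,3,6} 1  {2,4,5} 1  {3,5,6} 3  {4,5,6} 3
  4 to go: {0,1,3,6} 1  {1,3,5,6} 4  {2,4,5,6} 4  {3,4,5,6} 6
  5 to go: {0,1,3,5,6} 5  {1,3,4,5,6} 10  {2,3,4,5,6} 10
  if 0:s drops first: 20 orders
  if 2:p drops first: 15 orders
heap linearizations: 35

35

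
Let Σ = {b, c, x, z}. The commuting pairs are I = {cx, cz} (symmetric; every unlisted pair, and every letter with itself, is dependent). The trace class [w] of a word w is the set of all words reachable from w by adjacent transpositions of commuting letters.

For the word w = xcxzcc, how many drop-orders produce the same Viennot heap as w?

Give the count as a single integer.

piece 0:x — minimal
piece 1:c — minimal
piece 2:x rests on {0:x}
piece 3:z rests on {2:x}
piece 4:c rests on {1:c}
piece 5:c rests on {4:c}
minimal pieces: {0:x, 1:c}
ways to finish when only these pieces remain (= sum over removing one remaining piece with nothing left below it):
  1 left: {3}→1  {5}→1
  2 left: {2,3}→1  {3,5}→2  {4,5}→1
  3 left: {0,2,3}→1  {1,4,5}→1  {2,3,5}→3  {3,4,5}→3
  4 left: {0,2,3,5}→4  {1,3,4,5}→4  {2,3,4,5}→6
  placing 0:x first → 10 extensions
  placing 1:c first → 10 extensions
total linear extensions = 20

20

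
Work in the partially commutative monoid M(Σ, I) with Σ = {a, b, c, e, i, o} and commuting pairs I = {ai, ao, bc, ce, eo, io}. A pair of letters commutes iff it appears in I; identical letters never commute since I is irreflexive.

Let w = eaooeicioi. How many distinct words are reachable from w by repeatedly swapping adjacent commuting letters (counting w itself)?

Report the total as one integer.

0(e) covers ∅
1(a) covers 0:e
2(o) covers ∅
3(o) covers 2:o
4(e) covers 1:a
5(i) covers 4:e
6(c) covers 3:o, 5:i
7(i) covers 6:c
8(o) covers 6:c
9(i) covers 7:i
floor of heap: 0:e, 2:o
completions by unplaced set U, small U first (add the entries for U minus each lowest piece of U):
  |U|=1: {8}:1  {9}:1
  |U|=2: {7,9}:1  {8,9}:2
  |U|=3: {7,8,9}:3
  |U|=4: {6,7,8,9}:3
  |U|=5: {3,6,7,8,9}:3  {5,6,7,8,9}:3
  |U|=6: {2,3,6,7,8,9}:3  {3,5,6,7,8,9}:6  {4,5,6,7,8,9}:3
  |U|=7: {1,4,5,6,7,8,9}:3  {2,3,5,6,7,8,9}:9  {3,4,5,6,7,8,9}:9
  |U|=8: {0,1,4,5,6,7,8,9}:3  {1,3,4,5,6,7,8,9}:12  {2,3,4,5,6,7,8,9}:18
  start at 0(e): 30
  start at 2(o): 15
sum over floor = 45

45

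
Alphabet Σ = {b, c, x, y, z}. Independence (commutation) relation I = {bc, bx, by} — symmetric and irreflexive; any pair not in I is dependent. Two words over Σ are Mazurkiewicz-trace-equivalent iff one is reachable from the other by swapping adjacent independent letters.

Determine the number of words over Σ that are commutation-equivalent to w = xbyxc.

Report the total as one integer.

piece 0:x — minimal
piece 1:b — minimal
piece 2:y rests on {0:x}
piece 3:x rests on {2:y}
piece 4:c rests on {3:x}
minimal pieces: {0:x, 1:b}
ways to finish when only these pieces remain (= sum over removing one remaining piece with nothing left below it):
  1 left: {1}→1  {4}→1
  2 left: {1,4}→2  {3,4}→1
  3 left: {1,3,4}→3  {2,3,4}→1
  placing 0:x first → 4 extensions
  placing 1:b first → 1 extensions
total linear extensions = 5

5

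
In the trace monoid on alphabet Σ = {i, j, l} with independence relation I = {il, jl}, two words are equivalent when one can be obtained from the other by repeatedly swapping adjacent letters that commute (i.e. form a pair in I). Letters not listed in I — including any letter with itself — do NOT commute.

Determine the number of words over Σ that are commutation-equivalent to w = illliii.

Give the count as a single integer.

35

0(i) covers ∅
1(l) covers ∅
2(l) covers 1:l
3(l) covers 2:l
4(i) covers 0:i
5(i) covers 4:i
6(i) covers 5:i
floor of heap: 0:i, 1:l
completions by unplaced set U, small U first (add the entries for U minus each lowest piece of U):
  |U|=1: {3}:1  {6}:1
  |U|=2: {2,3}:1  {3,6}:2  {5,6}:1
  |U|=3: {1,2,3}:1  {2,3,6}:3  {3,5,6}:3  {4,5,6}:1
  |U|=4: {0,4,5,6}:1  {1,2,3,6}:4  {2,3,5,6}:6  {3,4,5,6}:4
  |U|=5: {0,3,4,5,6}:5  {1,2,3,5,6}:10  {2,3,4,5,6}:10
  start at 0(i): 20
  start at 1(l): 15
sum over floor = 35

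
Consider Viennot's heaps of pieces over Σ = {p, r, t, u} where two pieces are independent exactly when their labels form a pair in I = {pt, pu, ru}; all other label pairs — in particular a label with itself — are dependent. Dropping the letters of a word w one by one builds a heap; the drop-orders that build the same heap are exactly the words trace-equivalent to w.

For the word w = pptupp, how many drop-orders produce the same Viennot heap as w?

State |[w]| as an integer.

15

drop 0:p onto floor
drop 1:p onto {0:p}
drop 2:t onto floor
drop 3:u onto {2:t}
drop 4:p onto {1:p}
drop 5:p onto {4:p}
ground layer = {0:p, 2:t}
drop-orders for the pieces not yet dropped (sum over which currently-grounded one goes next):
  1 to go: {3} 1  {5} 1
  2 to go: {2,3} 1  {3,5} 2  {4,5} 1
  3 to go: {1,4,5} 1  {2,3,5} 3  {3,4,5} 3
  4 to go: {0,1,4,5} 1  {1,3,4,5} 4  {2,3,4,5} 6
  if 0:p drops first: 10 orders
  if 2:t drops first: 5 orders
heap linearizations: 15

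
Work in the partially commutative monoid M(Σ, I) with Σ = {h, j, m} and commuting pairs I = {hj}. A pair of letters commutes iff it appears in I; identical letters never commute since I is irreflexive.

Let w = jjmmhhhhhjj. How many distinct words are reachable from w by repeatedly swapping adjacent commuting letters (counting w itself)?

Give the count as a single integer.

drop 0:j onto floor
drop 1:j onto {0:j}
drop 2:m onto {1:j}
drop 3:m onto {2:m}
drop 4:h onto {3:m}
drop 5:h onto {4:h}
drop 6:h onto {5:h}
drop 7:h onto {6:h}
drop 8:h onto {7:h}
drop 9:j onto {3:m}
drop 10:j onto {9:j}
ground layer = {0:j}
drop-orders for the pieces not yet dropped (sum over which currently-grounded one goes next):
  1 to go: {8} 1  {10} 1
  2 to go: {7,8} 1  {8,10} 2  {9,10} 1
  3 to go: {6,7,8} 1  {7,8,10} 3  {8,9,10} 3
  4 to go: {5,6,7,8} 1  {6,7,8,10} 4  {7,8,9,10} 6
  5 to go: {4,5,6,7,8} 1  {5,6,7,8,10} 5  {6,7,8,9,10} 10
  6 to go: {4,5,6,7,8,10} 6  {5,6,7,8,9,10} 15
  7 to go: {4,5,6,7,8,9,10} 21
  8 to go: {3,4,5,6,7,8,9,10} 21
  9 to go: {2,3,4,5,6,7,8,9,10} 21
  if 0:j drops first: 21 orders

21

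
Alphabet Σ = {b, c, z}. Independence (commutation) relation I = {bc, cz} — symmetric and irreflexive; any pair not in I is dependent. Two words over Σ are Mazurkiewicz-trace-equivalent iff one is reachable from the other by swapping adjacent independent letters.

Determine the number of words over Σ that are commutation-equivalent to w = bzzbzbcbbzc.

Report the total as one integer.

55

piece 0:b — minimal
piece 1:z rests on {0:b}
piece 2:z rests on {1:z}
piece 3:b rests on {2:z}
piece 4:z rests on {3:b}
piece 5:b rests on {4:z}
piece 6:c — minimal
piece 7:b rests on {5:b}
piece 8:b rests on {7:b}
piece 9:z rests on {8:b}
piece 10:c rests on {6:c}
minimal pieces: {0:b, 6:c}
ways to finish when only these pieces remain (= sum over removing one remaining piece with nothing left below it):
  1 left: {9}→1  {10}→1
  2 left: {6,10}→1  {8,9}→1  {9,10}→2
  3 left: {6,9,10}→3  {7,8,9}→1  {8,9,10}→3
  4 left: {5,7,8,9}→1  {6,8,9,10}→6  {7,8,9,10}→4
  5 left: {4,5,7,8,9}→1  {5,7,8,9,10}→5  {6,7,8,9,10}→10
  6 left: {3,4,5,7,8,9}→1  {4,5,7,8,9,10}→6  {5,6,7,8,9,10}→15
  7 left: {2,3,4,5,7,8,9}→1  {3,4,5,7,8,9,10}→7  {4,5,6,7,8,9,10}→21
  8 left: {1,2,3,4,5,7,8,9}→1  {2,3,4,5,7,8,9,10}→8  {3,4,5,6,7,8,9,10}→28
  9 left: {0,1,2,3,4,5,7,8,9}→1  {1,2,3,4,5,7,8,9,10}→9  {2,3,4,5,6,7,8,9,10}→36
  placing 0:b first → 45 extensions
  placing 6:c first → 10 extensions
total linear extensions = 55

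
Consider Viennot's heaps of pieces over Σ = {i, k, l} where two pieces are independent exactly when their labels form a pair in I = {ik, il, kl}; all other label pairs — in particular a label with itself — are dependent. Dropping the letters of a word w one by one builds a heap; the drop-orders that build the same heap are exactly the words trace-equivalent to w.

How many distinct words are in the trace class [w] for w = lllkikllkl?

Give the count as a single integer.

#0=l has no predecessor
#1=l depends on [0:l]
#2=l depends on [1:l]
#3=k has no predecessor
#4=i has no predecessor
#5=k depends on [3:k]
#6=l depends on [2:l]
#7=l depends on [6:l]
#8=k depends on [5:k]
#9=l depends on [7:l]
sources: [0:l, 3:k, 4:i]
N(rest) = Σ N(rest − s) over sources s of rest; N(one piece) = 1:
  size 1 → [4]=1  [8]=1  [9]=1
  size 2 → [4,8]=2  [4,9]=2  [5,8]=1  [7,9]=1  [8,9]=2
  size 3 → [3,5,8]=1  [4,5,8]=3  [4,7,9]=3  [4,8,9]=6  [5,8,9]=3  [6,7,9]=1  [7,8,9]=3
  size 4 → [2,6,7,9]=1  [3,4,5,8]=4  [3,5,8,9]=4  [4,5,8,9]=12  [4,6,7,9]=4  [4,7,8,9]=12  [5,7,8,9]=6  [6,7,8,9]=4
  size 5 → [1,2,6,7,9]=1  [2,4,6,7,9]=5  [2,6,7,8,9]=5  [3,4,5,8,9]=20  [3,5,7,8,9]=10  [4,5,7,8,9]=30  [4,6,7,8,9]=20  [5,6,7,8,9]=10
  size 6 → [0,1,2,6,7,9]=1  [1,2,4,6,7,9]=6  [1,2,6,7,8,9]=6  [2,4,6,7,8,9]=30  [2,5,6,7,8,9]=15  [3,4,5,7,8,9]=60  [3,5,6,7,8,9]=20  [4,5,6,7,8,9]=60
  size 7 → [0,1,2,4,6,7,9]=7  [0,1,2,6,7,8,9]=7  [1,2,4,6,7,8,9]=42  [1,2,5,6,7,8,9]=21  [2,3,5,6,7,8,9]=35  [2,4,5,6,7,8,9]=105  [3,4,5,6,7,8,9]=140
  size 8 → [0,1,2,4,6,7,8,9]=56  [0,1,2,5,6,7,8,9]=28  [1,2,3,5,6,7,8,9]=56  [1,2,4,5,6,7,8,9]=168  [2,3,4,5,6,7,8,9]=280
  first=0(l) contributes 504
  first=3(k) contributes 252
  first=4(i) contributes 84
|[w]| = 840

840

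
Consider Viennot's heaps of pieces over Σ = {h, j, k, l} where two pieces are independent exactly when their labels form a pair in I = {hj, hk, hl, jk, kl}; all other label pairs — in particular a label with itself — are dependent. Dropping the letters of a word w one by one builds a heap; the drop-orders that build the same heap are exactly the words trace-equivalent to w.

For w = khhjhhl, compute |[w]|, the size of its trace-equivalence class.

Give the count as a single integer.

0(k) covers ∅
1(h) covers ∅
2(h) covers 1:h
3(j) covers ∅
4(h) covers 2:h
5(h) covers 4:h
6(l) covers 3:j
floor of heap: 0:k, 1:h, 3:j
completions by unplaced set U, small U first (add the entries for U minus each lowest piece of U):
  |U|=1: {0}:1  {5}:1  {6}:1
  |U|=2: {0,5}:2  {0,6}:2  {3,6}:1  {4,5}:1  {5,6}:2
  |U|=3: {0,3,6}:3  {0,4,5}:3  {0,5,6}:6  {2,4,5}:1  {3,5,6}:3  {4,5,6}:3
  |U|=4: {0,2,4,5}:4  {0,3,5,6}:12  {0,4,5,6}:12  {1,2,4,5}:1  {2,4,5,6}:4  {3,4,5,6}:6
  |U|=5: {0,1,2,4,5}:5  {0,2,4,5,6}:20  {0,3,4,5,6}:30  {1,2,4,5,6}:5  {2,3,4,5,6}:10
  start at 0(k): 15
  start at 1(h): 60
  start at 3(j): 30
sum over floor = 105

105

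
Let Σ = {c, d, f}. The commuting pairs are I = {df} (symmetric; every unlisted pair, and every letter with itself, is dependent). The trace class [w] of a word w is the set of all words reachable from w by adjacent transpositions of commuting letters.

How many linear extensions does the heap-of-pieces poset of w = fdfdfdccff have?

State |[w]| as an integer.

20

#0=f has no predecessor
#1=d has no predecessor
#2=f depends on [0:f]
#3=d depends on [1:d]
#4=f depends on [2:f]
#5=d depends on [3:d]
#6=c depends on [4:f, 5:d]
#7=c depends on [6:c]
#8=f depends on [7:c]
#9=f depends on [8:f]
sources: [0:f, 1:d]
N(rest) = Σ N(rest − s) over sources s of rest; N(one piece) = 1:
  size 1 → [9]=1
  size 2 → [8,9]=1
  size 3 → [7,8,9]=1
  size 4 → [6,7,8,9]=1
  size 5 → [4,6,7,8,9]=1  [5,6,7,8,9]=1
  size 6 → [2,4,6,7,8,9]=1  [3,5,6,7,8,9]=1  [4,5,6,7,8,9]=2
  size 7 → [0,2,4,6,7,8,9]=1  [1,3,5,6,7,8,9]=1  [2,4,5,6,7,8,9]=3  [3,4,5,6,7,8,9]=3
  size 8 → [0,2,4,5,6,7,8,9]=4  [1,3,4,5,6,7,8,9]=4  [2,3,4,5,6,7,8,9]=6
  first=0(f) contributes 10
  first=1(d) contributes 10
|[w]| = 20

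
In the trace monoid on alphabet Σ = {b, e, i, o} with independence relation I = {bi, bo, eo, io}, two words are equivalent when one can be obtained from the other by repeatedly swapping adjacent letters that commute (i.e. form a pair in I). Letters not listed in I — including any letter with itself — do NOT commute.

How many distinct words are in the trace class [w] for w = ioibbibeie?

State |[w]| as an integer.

200

0(i) covers ∅
1(o) covers ∅
2(i) covers 0:i
3(b) covers ∅
4(b) covers 3:b
5(i) covers 2:i
6(b) covers 4:b
7(e) covers 5:i, 6:b
8(i) covers 7:e
9(e) covers 8:i
floor of heap: 0:i, 1:o, 3:b
completions by unplaced set U, small U first (add the entries for U minus each lowest piece of U):
  |U|=1: {1}:1  {9}:1
  |U|=2: {1,9}:2  {8,9}:1
  |U|=3: {1,8,9}:3  {7,8,9}:1
  |U|=4: {1,7,8,9}:4  {5,7,8,9}:1  {6,7,8,9}:1
  |U|=5: {1,5,7,8,9}:5  {1,6,7,8,9}:5  {2,5,7,8,9}:1  {4,6,7,8,9}:1  {5,6,7,8,9}:2
  |U|=6: {0,2,5,7,8,9}:1  {1,2,5,7,8,9}:6  {1,4,6,7,8,9}:6  {1,5,6,7,8,9}:12  {2,5,6,7,8,9}:3  {3,4,6,7,8,9}:1  {4,5,6,7,8,9}:3
  |U|=7: {0,1,2,5,7,8,9}:7  {0,2,5,6,7,8,9}:4  {1,2,5,6,7,8,9}:21  {1,3,4,6,7,8,9}:7  {1,4,5,6,7,8,9}:21  {2,4,5,6,7,8,9}:6  {3,4,5,6,7,8,9}:4
  |U|=8: {0,1,2,5,6,7,8,9}:32  {0,2,4,5,6,7,8,9}:10  {1,2,4,5,6,7,8,9}:48  {1,3,4,5,6,7,8,9}:32  {2,3,4,5,6,7,8,9}:10
  start at 0(i): 90
  start at 1(o): 20
  start at 3(b): 90
sum over floor = 200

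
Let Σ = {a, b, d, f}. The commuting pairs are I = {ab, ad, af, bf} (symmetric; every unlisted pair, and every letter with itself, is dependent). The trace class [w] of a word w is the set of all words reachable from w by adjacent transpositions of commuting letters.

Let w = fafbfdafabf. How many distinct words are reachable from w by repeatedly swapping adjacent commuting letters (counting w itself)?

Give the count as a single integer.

1980

#0=f has no predecessor
#1=a has no predecessor
#2=f depends on [0:f]
#3=b has no predecessor
#4=f depends on [2:f]
#5=d depends on [3:b, 4:f]
#6=a depends on [1:a]
#7=f depends on [5:d]
#8=a depends on [6:a]
#9=b depends on [5:d]
#10=f depends on [7:f]
sources: [0:f, 1:a, 3:b]
N(rest) = Σ N(rest − s) over sources s of rest; N(one piece) = 1:
  size 1 → [8]=1  [9]=1  [10]=1
  size 2 → [6,8]=1  [7,10]=1  [8,9]=2  [8,10]=2  [9,10]=2
  size 3 → [1,6,8]=1  [6,8,9]=3  [6,8,10]=3  [7,8,10]=3  [7,9,10]=3  [8,9,10]=6
  size 4 → [1,6,8,9]=4  [1,6,8,10]=4  [5,7,9,10]=3  [6,7,8,10]=6  [6,8,9,10]=12  [7,8,9,10]=12
  size 5 → [1,6,7,8,10]=10  [1,6,8,9,10]=20  [3,5,7,9,10]=3  [4,5,7,9,10]=3  [5,7,8,9,10]=15  [6,7,8,9,10]=30
  size 6 → [1,6,7,8,9,10]=60  [2,4,5,7,9,10]=3  [3,4,5,7,9,10]=6  [3,5,7,8,9,10]=18  [4,5,7,8,9,10]=18  [5,6,7,8,9,10]=45
  size 7 → [0,2,4,5,7,9,10]=3  [1,5,6,7,8,9,10]=105  [2,3,4,5,7,9,10]=9  [2,4,5,7,8,9,10]=21  [3,4,5,7,8,9,10]=42  [3,5,6,7,8,9,10]=63  [4,5,6,7,8,9,10]=63
  size 8 → [0,2,3,4,5,7,9,10]=12  [0,2,4,5,7,8,9,10]=24  [1,3,5,6,7,8,9,10]=168  [1,4,5,6,7,8,9,10]=168  [2,3,4,5,7,8,9,10]=72  [2,4,5,6,7,8,9,10]=84  [3,4,5,6,7,8,9,10]=168
  size 9 → [0,2,3,4,5,7,8,9,10]=108  [0,2,4,5,6,7,8,9,10]=108  [1,2,4,5,6,7,8,9,10]=252  [1,3,4,5,6,7,8,9,10]=504  [2,3,4,5,6,7,8,9,10]=324
  first=0(f) contributes 1080
  first=1(a) contributes 540
  first=3(b) contributes 360
|[w]| = 1980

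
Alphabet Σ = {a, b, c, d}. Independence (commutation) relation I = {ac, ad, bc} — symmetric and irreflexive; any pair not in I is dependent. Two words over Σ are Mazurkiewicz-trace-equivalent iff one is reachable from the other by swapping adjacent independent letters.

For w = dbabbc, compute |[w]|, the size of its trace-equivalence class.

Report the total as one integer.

drop 0:d onto floor
drop 1:b onto {0:d}
drop 2:a onto {1:b}
drop 3:b onto {2:a}
drop 4:b onto {3:b}
drop 5:c onto {0:d}
ground layer = {0:d}
drop-orders for the pieces not yet dropped (sum over which currently-grounded one goes next):
  1 to go: {4} 1  {5} 1
  2 to go: {3,4} 1  {4,5} 2
  3 to go: {2,3,4} 1  {3,4,5} 3
  4 to go: {1,2,3,4} 1  {2,3,4,5} 4
  if 0:d drops first: 5 orders

5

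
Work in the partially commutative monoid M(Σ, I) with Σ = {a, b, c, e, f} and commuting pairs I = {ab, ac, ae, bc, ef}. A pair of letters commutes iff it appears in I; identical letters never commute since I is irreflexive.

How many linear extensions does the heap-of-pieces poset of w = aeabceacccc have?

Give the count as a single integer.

0(a) covers ∅
1(e) covers ∅
2(a) covers 0:a
3(b) covers 1:e
4(c) covers 1:e
5(e) covers 3:b, 4:c
6(a) covers 2:a
7(c) covers 5:e
8(c) covers 7:c
9(c) covers 8:c
10(c) covers 9:c
floor of heap: 0:a, 1:e
completions by unplaced set U, small U first (add the entries for U minus each lowest piece of U):
  |U|=1: {6}:1  {10}:1
  |U|=2: {2,6}:1  {6,10}:2  {9,10}:1
  |U|=3: {0,2,6}:1  {2,6,10}:3  {6,9,10}:3  {8,9,10}:1
  |U|=4: {0,2,6,10}:4  {2,6,9,10}:6  {6,8,9,10}:4  {7,8,9,10}:1
  |U|=5: {0,2,6,9,10}:10  {2,6,8,9,10}:10  {5,7,8,9,10}:1  {6,7,8,9,10}:5
  |U|=6: {0,2,6,8,9,10}:20  {2,6,7,8,9,10}:15  {3,5,7,8,9,10}:1  {4,5,7,8,9,10}:1  {5,6,7,8,9,10}:6
  |U|=7: {0,2,6,7,8,9,10}:35  {2,5,6,7,8,9,10}:21  {3,4,5,7,8,9,10}:2  {3,5,6,7,8,9,10}:7  {4,5,6,7,8,9,10}:7
  |U|=8: {0,2,5,6,7,8,9,10}:56  {1,3,4,5,7,8,9,10}:2  {2,3,5,6,7,8,9,10}:28  {2,4,5,6,7,8,9,10}:28  {3,4,5,6,7,8,9,10}:16
  |U|=9: {0,2,3,5,6,7,8,9,10}:84  {0,2,4,5,6,7,8,9,10}:84  {1,3,4,5,6,7,8,9,10}:18  {2,3,4,5,6,7,8,9,10}:72
  start at 0(a): 90
  start at 1(e): 240
sum over floor = 330

330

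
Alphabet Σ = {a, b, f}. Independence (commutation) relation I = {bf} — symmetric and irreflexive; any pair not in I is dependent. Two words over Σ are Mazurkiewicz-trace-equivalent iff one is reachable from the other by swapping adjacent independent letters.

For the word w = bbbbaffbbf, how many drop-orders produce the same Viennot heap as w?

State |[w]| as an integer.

10

0(b) covers ∅
1(b) covers 0:b
2(b) covers 1:b
3(b) covers 2:b
4(a) covers 3:b
5(f) covers 4:a
6(f) covers 5:f
7(b) covers 4:a
8(b) covers 7:b
9(f) covers 6:f
floor of heap: 0:b
completions by unplaced set U, small U first (add the entries for U minus each lowest piece of U):
  |U|=1: {8}:1  {9}:1
  |U|=2: {6,9}:1  {7,8}:1  {8,9}:2
  |U|=3: {5,6,9}:1  {6,8,9}:3  {7,8,9}:3
  |U|=4: {5,6,8,9}:4  {6,7,8,9}:6
  |U|=5: {5,6,7,8,9}:10
  |U|=6: {4,5,6,7,8,9}:10
  |U|=7: {3,4,5,6,7,8,9}:10
  |U|=8: {2,3,4,5,6,7,8,9}:10
  start at 0(b): 10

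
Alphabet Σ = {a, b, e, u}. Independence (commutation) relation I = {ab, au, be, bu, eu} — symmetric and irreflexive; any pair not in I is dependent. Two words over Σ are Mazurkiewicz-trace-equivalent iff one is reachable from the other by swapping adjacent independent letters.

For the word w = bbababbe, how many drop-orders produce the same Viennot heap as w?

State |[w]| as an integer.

piece 0:b — minimal
piece 1:b rests on {0:b}
piece 2:a — minimal
piece 3:b rests on {1:b}
piece 4:a rests on {2:a}
piece 5:b rests on {3:b}
piece 6:b rests on {5:b}
piece 7:e rests on {4:a}
minimal pieces: {0:b, 2:a}
ways to finish when only these pieces remain (= sum over removing one remaining piece with nothing left below it):
  1 left: {6}→1  {7}→1
  2 left: {4,7}→1  {5,6}→1  {6,7}→2
  3 left: {2,4,7}→1  {3,5,6}→1  {4,6,7}→3  {5,6,7}→3
  4 left: {1,3,5,6}→1  {2,4,6,7}→4  {3,5,6,7}→4  {4,5,6,7}→6
  5 left: {0,1,3,5,6}→1  {1,3,5,6,7}→5  {2,4,5,6,7}→10  {3,4,5,6,7}→10
  6 left: {0,1,3,5,6,7}→6  {1,3,4,5,6,7}→15  {2,3,4,5,6,7}→20
  placing 0:b first → 35 extensions
  placing 2:a first → 21 extensions
total linear extensions = 56

56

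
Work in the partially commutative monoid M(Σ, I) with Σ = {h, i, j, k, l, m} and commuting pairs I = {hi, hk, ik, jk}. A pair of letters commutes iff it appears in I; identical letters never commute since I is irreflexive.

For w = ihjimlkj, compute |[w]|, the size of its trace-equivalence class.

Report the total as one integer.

4

piece 0:i — minimal
piece 1:h — minimal
piece 2:j rests on {0:i, 1:h}
piece 3:i rests on {2:j}
piece 4:m rests on {3:i}
piece 5:l rests on {4:m}
piece 6:k rests on {5:l}
piece 7:j rests on {5:l}
minimal pieces: {0:i, 1:h}
ways to finish when only these pieces remain (= sum over removing one remaining piece with nothing left below it):
  1 left: {6}→1  {7}→1
  2 left: {6,7}→2
  3 left: {5,6,7}→2
  4 left: {4,5,6,7}→2
  5 left: {3,4,5,6,7}→2
  6 left: {2,3,4,5,6,7}→2
  placing 0:i first → 2 extensions
  placing 1:h first → 2 extensions
total linear extensions = 4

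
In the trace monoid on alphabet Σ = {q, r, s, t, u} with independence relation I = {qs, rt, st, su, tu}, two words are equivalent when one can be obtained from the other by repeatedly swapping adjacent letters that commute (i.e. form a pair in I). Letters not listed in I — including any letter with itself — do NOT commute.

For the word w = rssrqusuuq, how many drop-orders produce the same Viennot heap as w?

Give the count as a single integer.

6

0(r) covers ∅
1(s) covers 0:r
2(s) covers 1:s
3(r) covers 2:s
4(q) covers 3:r
5(u) covers 4:q
6(s) covers 3:r
7(u) covers 5:u
8(u) covers 7:u
9(q) covers 8:u
floor of heap: 0:r
completions by unplaced set U, small U first (add the entries for U minus each lowest piece of U):
  |U|=1: {6}:1  {9}:1
  |U|=2: {6,9}:2  {8,9}:1
  |U|=3: {6,8,9}:3  {7,8,9}:1
  |U|=4: {5,7,8,9}:1  {6,7,8,9}:4
  |U|=5: {4,5,7,8,9}:1  {5,6,7,8,9}:5
  |U|=6: {4,5,6,7,8,9}:6
  |U|=7: {3,4,5,6,7,8,9}:6
  |U|=8: {2,3,4,5,6,7,8,9}:6
  start at 0(r): 6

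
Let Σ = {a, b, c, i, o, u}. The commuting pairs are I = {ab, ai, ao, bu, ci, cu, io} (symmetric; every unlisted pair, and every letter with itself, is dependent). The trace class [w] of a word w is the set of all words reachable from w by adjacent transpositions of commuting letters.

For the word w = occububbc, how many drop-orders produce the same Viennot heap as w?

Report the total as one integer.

28

piece 0:o — minimal
piece 1:c rests on {0:o}
piece 2:c rests on {1:c}
piece 3:u rests on {0:o}
piece 4:b rests on {2:c}
piece 5:u rests on {3:u}
piece 6:b rests on {4:b}
piece 7:b rests on {6:b}
piece 8:c rests on {7:b}
minimal pieces: {0:o}
ways to finish when only these pieces remain (= sum over removing one remaining piece with nothing left below it):
  1 left: {5}→1  {8}→1
  2 left: {3,5}→1  {5,8}→2  {7,8}→1
  3 left: {3,5,8}→3  {5,7,8}→3  {6,7,8}→1
  4 left: {3,5,7,8}→6  {4,6,7,8}→1  {5,6,7,8}→4
  5 left: {2,4,6,7,8}→1  {3,5,6,7,8}→10  {4,5,6,7,8}→5
  6 left: {1,2,4,6,7,8}→1  {2,4,5,6,7,8}→6  {3,4,5,6,7,8}→15
  7 left: {1,2,4,5,6,7,8}→7  {2,3,4,5,6,7,8}→21
  placing 0:o first → 28 extensions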